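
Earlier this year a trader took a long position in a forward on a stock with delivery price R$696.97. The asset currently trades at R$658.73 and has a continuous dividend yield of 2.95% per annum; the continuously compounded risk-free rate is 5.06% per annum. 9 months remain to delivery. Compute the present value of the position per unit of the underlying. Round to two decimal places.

-R$26.70

Current fair forward for the remaining 9 months: F = S·e^((r − q)·T), (r − q) = 0.0506 − 0.0295 = 0.0211
F = 658.73 · e^(0.0211 × 9/12) = 658.73 × 1.015951 = 669.2374
Value of long forward = (F − K)·e^(−rT) = (669.2374 − 696.97) · e^(−0.0506·9/12)
= -27.7326 × 0.962761 = -26.70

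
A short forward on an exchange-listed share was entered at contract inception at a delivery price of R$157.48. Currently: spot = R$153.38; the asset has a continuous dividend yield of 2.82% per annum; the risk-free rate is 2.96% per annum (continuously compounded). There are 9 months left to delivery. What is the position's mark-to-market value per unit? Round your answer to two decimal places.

R$3.85

Current fair forward for the remaining 9 months: F = S·e^((r − q)·T), (r − q) = 0.0296 − 0.0282 = 0.0014
F = 153.38 · e^(0.0014 × 9/12) = 153.38 × 1.001051 = 153.5412
Value of long forward = (F − K)·e^(−rT) = (153.5412 − 157.48) · e^(−0.0296·9/12)
= -3.9388 × 0.978045 = -3.85
Short position value = −(long value) = R$3.85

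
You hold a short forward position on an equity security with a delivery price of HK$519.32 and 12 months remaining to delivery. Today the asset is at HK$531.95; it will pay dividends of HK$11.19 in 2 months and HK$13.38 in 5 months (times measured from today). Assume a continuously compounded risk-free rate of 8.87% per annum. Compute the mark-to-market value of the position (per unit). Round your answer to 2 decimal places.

-HK$32.79

PV(remaining dividends) I = 11.19·e^(−0.0887·2/12) + 13.38·e^(−0.0887·5/12) = 23.9203
Current forward F = (S − I)·e^(rT) = (531.95 − 23.9203)·e^(0.0887·12/12) = 508.0297 × 1.092753 = 555.1510
Value (long) = (F − K)·e^(−rT) = (555.1510 − 519.32) × 0.915120 = 32.7897
Short position value = −(long value) = -HK$32.79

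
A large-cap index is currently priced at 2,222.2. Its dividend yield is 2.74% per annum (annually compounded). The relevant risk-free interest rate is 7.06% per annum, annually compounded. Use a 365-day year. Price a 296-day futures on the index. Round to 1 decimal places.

F = S · (1+r)^T / (1+q)^T
= 2222.2 × 1.056882 / 1.022163 = 2222.2 × 1.033966
F = 2,297.7

2,297.7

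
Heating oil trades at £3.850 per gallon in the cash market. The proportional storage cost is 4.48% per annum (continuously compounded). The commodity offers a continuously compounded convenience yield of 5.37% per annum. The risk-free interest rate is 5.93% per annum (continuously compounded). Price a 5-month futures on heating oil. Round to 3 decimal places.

£3.932 per gallon

Net carry = r + u − y = 0.0593 + 0.0448 − 0.0537 = 0.0504
F = S·e^((r+u−y)T) = 3.850 · e^(0.0504 × 5/12) = 3.850 · e^0.021000
= 3.850 × 1.021222 = £3.932 per gallon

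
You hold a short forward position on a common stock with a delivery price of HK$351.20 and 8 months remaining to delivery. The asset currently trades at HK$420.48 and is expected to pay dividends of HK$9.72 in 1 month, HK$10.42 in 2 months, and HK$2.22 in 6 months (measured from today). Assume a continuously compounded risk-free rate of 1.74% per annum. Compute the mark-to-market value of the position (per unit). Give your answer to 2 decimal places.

-HK$51.03

PV(remaining dividends) I = 9.72·e^(−0.0174·1/12) + 10.42·e^(−0.0174·2/12) + 2.22·e^(−0.0174·6/12) = 22.2965
Current forward F = (S − I)·e^(rT) = (420.48 − 22.2965)·e^(0.0174·8/12) = 398.1835 × 1.011668 = 402.8295
Value (long) = (F − K)·e^(−rT) = (402.8295 − 351.20) × 0.988467 = 51.0341
Short position value = −(long value) = -HK$51.03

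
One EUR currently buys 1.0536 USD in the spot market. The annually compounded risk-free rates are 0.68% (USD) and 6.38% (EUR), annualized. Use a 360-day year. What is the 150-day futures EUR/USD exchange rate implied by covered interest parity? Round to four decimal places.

1.0297

By covered interest parity, F = S · (1+r_USD)^T / (1+r_EUR)^T
= 1.0536 × 1.002828 / 1.026105 = 1.0536 × 0.977315
F = 1.0297 USD per EUR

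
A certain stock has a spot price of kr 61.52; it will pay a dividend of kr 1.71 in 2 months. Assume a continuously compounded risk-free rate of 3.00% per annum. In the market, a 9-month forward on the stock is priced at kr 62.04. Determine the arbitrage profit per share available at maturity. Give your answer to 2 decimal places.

kr 0.86 per share

PV(dividends) I = 1.71·e^(−0.0300·2/12) = 1.7015
Fair forward F* = (S − I)·e^(rT) = (61.52 − 1.7015)·e^0.022500 = 59.8185 × 1.022755 = 61.1797
Market kr 62.04 > fair 61.1797: forward overpriced → cash-and-carry (borrow at r, buy the stock and collect the dividends, short the forward).
Profit at T = |F_mkt − F*| = |62.04 − 61.1797| = kr 0.86 per share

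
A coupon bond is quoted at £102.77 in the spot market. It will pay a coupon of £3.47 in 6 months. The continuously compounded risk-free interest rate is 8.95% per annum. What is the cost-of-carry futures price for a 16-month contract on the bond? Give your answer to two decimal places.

£112.06

PV(coupons) I = 3.47·e^(−0.0895·6/12)
I = 3.3181
F = (S − I)·e^(rT) = (102.77 − 3.3181) · e^(0.0895·16/12)
= 99.4519 · e^0.119333 = 99.4519 × 1.126745 = £112.06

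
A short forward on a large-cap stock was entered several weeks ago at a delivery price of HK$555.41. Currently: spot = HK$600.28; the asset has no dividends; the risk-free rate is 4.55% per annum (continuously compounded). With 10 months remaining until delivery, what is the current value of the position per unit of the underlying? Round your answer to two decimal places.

-HK$65.54

Current fair forward for the remaining 10 months: F = S·e^(r·T), r = 0.0455
F = 600.28 · e^(0.0455 × 10/12) = 600.28 × 1.038645 = 623.4778
Value of long forward = (F − K)·e^(−rT) = (623.4778 − 555.41) · e^(−0.0455·10/12)
= 68.0678 × 0.962793 = 65.54
Short position value = −(long value) = -HK$65.54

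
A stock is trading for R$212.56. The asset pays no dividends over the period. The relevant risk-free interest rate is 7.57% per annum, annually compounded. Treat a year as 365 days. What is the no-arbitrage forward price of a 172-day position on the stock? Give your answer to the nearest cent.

R$220.00

F = S · (1+r)^T
= 212.56 × 1.034985
F = R$220.00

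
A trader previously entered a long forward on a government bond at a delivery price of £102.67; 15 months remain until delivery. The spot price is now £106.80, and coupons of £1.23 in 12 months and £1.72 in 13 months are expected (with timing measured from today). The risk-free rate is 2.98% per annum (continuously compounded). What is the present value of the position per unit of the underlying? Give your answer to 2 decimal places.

£5.02

PV(remaining coupons) I = 1.23·e^(−0.0298·12/12) + 1.72·e^(−0.0298·13/12) = 2.8592
Current forward F = (S − I)·e^(rT) = (106.80 − 2.8592)·e^(0.0298·15/12) = 103.9408 × 1.037952 = 107.8856
Value (long) = (F − K)·e^(−rT) = (107.8856 − 102.67) × 0.963435 = 5.0249
Value = £5.02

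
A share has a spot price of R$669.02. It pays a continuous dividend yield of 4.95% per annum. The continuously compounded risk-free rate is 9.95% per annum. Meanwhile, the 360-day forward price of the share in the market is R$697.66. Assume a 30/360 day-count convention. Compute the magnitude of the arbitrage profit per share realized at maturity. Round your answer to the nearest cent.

Fair forward: F* = S·e^(carry·T), with carry = (r − q) = 0.0995 − 0.0495 = 0.0500
F* = 669.02 · e^(0.0500 × 360/360) = 669.02 · e^0.050000 = 669.02 × 1.051271 = R$703.3213
Market R$697.66 < fair R$703.3213: forward underpriced → reverse cash-and-carry (short spot, go long the forward).
At maturity, profit = |F_mkt − F*| = |697.66 − 703.3213| = R$5.66 per share

R$5.66 per share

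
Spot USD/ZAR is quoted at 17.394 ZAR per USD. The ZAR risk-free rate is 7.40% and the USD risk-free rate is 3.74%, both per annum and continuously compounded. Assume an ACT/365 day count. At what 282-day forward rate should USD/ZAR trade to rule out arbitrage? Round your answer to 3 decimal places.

F = S·e^((r_ZAR − r_USD)T) = 17.394 · e^((0.0740 − 0.0374) × 282/365)
= 17.394 · e^0.028277 = 17.394 × 1.028681
F = 17.893 ZAR per USD

17.893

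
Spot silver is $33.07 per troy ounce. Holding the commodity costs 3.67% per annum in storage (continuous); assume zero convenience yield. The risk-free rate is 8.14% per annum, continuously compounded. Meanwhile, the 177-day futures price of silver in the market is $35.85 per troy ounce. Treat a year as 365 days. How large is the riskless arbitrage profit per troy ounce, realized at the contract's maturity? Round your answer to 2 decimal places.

$0.83 per troy ounce

Fair futures: F* = S·e^(carry·T), with carry = (r + u) = 0.0814 + 0.0367 = 0.1181
F* = 33.07 · e^(0.1181 × 177/365) = 33.07 · e^0.057270 = 33.07 × 1.058942 = $35.0192
Market $35.85 > fair $35.0192: forward overpriced → cash-and-carry (buy spot, short the forward).
At maturity, profit = |F_mkt − F*| = |35.85 − 35.0192| = $0.83 per troy ounce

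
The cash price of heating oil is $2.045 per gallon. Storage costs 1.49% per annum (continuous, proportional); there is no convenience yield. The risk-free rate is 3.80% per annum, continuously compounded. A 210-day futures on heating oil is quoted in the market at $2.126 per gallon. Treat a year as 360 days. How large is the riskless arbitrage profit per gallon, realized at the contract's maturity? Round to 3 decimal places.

$0.017 per gallon

Fair futures: F* = S·e^(carry·T), with carry = (r + u) = 0.0380 + 0.0149 = 0.0529
F* = 2.045 · e^(0.0529 × 210/360) = 2.045 · e^0.030858 = 2.045 × 1.031339 = $2.1091
Market $2.126 > fair $2.1091: forward overpriced → cash-and-carry (buy spot, short the forward).
At maturity, profit = |F_mkt − F*| = |2.126 − 2.1091| = $0.017 per gallon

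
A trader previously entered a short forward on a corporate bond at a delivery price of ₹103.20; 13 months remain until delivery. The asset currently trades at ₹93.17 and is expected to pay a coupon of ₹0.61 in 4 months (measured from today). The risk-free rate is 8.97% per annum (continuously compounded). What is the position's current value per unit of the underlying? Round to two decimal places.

₹1.07

PV(remaining coupons) I = 0.61·e^(−0.0897·4/12) = 0.5920
Current forward F = (S − I)·e^(rT) = (93.17 − 0.5920)·e^(0.0897·13/12) = 92.5780 × 1.102053 = 102.0259
Value (long) = (F − K)·e^(−rT) = (102.0259 − 103.20) × 0.907397 = -1.0654
Short position value = −(long value) = ₹1.07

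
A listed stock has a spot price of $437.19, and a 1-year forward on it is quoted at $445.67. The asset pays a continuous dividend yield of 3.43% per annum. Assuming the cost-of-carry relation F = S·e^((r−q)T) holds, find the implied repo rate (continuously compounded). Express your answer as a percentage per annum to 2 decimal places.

5.35%

From F = S·e^((r−q)T): (r − q) = ln(F/S)/T
ln(445.67/437.19) = ln(1.019397) = 0.019211
(r − q) = 0.019211 / (1) = 0.019211
r = ln(F/S)/T + q = 0.019211 + 0.0343 = 0.053511
r = 5.35%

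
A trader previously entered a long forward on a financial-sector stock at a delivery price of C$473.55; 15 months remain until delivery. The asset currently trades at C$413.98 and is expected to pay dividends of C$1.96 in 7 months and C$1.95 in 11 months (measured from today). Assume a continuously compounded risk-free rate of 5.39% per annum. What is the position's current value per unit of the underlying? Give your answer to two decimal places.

PV(remaining dividends) I = 1.96·e^(−0.0539·7/12) + 1.95·e^(−0.0539·11/12) = 3.7553
Current forward F = (S − I)·e^(rT) = (413.98 − 3.7553)·e^(0.0539·15/12) = 410.2247 × 1.069697 = 438.8161
Value (long) = (F − K)·e^(−rT) = (438.8161 − 473.55) × 0.934845 = -32.4708
Value = -C$32.47

-C$32.47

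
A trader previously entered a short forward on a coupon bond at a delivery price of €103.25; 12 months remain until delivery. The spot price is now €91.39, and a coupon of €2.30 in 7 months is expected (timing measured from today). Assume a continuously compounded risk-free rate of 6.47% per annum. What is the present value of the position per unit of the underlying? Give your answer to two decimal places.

€7.61

PV(remaining coupons) I = 2.30·e^(−0.0647·7/12) = 2.2148
Current forward F = (S − I)·e^(rT) = (91.39 − 2.2148)·e^(0.0647·12/12) = 89.1752 × 1.066839 = 95.1356
Value (long) = (F − K)·e^(−rT) = (95.1356 − 103.25) × 0.937349 = -7.6060
Short position value = −(long value) = €7.61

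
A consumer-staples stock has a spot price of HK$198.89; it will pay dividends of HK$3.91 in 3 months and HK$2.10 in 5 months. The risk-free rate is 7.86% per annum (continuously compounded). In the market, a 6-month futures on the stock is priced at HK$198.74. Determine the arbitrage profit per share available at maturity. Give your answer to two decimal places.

HK$2.02 per share

PV(dividends) I = 3.91·e^(−0.0786·3/12) + 2.10·e^(−0.0786·5/12) = 5.8663
Fair futures F* = (S − I)·e^(rT) = (198.89 − 5.8663)·e^0.039300 = 193.0237 × 1.040082 = 200.7605
Market HK$198.74 < fair 200.7605: forward underpriced → reverse cash-and-carry (short the stock, invest proceeds at r, pay the dividends, go long the forward).
Profit at T = |F_mkt − F*| = |198.74 − 200.7605| = HK$2.02 per share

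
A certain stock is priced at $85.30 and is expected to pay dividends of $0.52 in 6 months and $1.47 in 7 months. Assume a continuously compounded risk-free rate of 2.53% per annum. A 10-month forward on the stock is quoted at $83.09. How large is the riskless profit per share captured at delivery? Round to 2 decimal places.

PV(dividends) I = 0.52·e^(−0.0253·6/12) + 1.47·e^(−0.0253·7/12) = 1.9619
Fair forward F* = (S − I)·e^(rT) = (85.30 − 1.9619)·e^0.021083 = 83.3381 × 1.021307 = 85.1138
Market $83.09 < fair 85.1138: forward underpriced → reverse cash-and-carry (short the stock, invest proceeds at r, pay the dividends, go long the forward).
Profit at T = |F_mkt − F*| = |83.09 − 85.1138| = $2.02 per share

$2.02 per share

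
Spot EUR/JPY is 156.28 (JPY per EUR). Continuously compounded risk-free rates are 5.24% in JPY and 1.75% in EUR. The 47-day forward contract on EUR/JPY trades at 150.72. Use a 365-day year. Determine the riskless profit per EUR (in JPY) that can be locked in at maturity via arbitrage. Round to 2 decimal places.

6.26 per EUR (in JPY)

Fair forward: F* = S·e^(carry·T), with carry = (r_JPY − r_EUR) = 0.0524 − 0.0175 = 0.0349
F* = 156.28 · e^(0.0349 × 47/365) = 156.28 · e^0.004494 = 156.28 × 1.004504 = 156.9839
Market 150.72 < fair 156.9839: forward underpriced → reverse cash-and-carry (short spot, go long the forward).
At maturity, profit = |F_mkt − F*| = |150.72 − 156.9839| = 6.26 per EUR (in JPY)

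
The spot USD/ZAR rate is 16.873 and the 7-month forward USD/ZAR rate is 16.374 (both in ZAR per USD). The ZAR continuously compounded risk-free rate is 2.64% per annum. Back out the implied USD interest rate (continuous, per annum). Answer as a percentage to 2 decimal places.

F = S·e^((r_ZAR − r_USD)T) ⇒ r_USD = r_ZAR − ln(F/S)/T
ln(16.374/16.873) = -0.030020; /(7/12) = -0.051463
r_USD = 0.0264 + 0.051463 = 0.077863
r_USD = 7.79%

7.79%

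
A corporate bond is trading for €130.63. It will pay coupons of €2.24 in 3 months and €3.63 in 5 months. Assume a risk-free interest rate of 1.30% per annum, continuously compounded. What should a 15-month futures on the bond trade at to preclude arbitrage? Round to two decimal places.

PV(coupons) I = 2.24·e^(−0.0130·3/12) + 3.63·e^(−0.0130·5/12)
I = 2.2327 + 3.6104 = 5.8431
F = (S − I)·e^(rT) = (130.63 − 5.8431) · e^(0.0130·15/12)
= 124.7869 · e^0.016250 = 124.7869 × 1.016383 = €126.83

€126.83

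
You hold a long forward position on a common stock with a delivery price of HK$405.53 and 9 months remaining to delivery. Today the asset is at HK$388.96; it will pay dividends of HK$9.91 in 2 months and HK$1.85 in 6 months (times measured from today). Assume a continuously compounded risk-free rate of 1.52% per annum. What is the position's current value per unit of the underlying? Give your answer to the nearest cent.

-HK$23.69

PV(remaining dividends) I = 9.91·e^(−0.0152·2/12) + 1.85·e^(−0.0152·6/12) = 11.7209
Current forward F = (S − I)·e^(rT) = (388.96 − 11.7209)·e^(0.0152·9/12) = 377.2391 × 1.011465 = 381.5641
Value (long) = (F − K)·e^(−rT) = (381.5641 − 405.53) × 0.988665 = -23.6942
Value = -HK$23.69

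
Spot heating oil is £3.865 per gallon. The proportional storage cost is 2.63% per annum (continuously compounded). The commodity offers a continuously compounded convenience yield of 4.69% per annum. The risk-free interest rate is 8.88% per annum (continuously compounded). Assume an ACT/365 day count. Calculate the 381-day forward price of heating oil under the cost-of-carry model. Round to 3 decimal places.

£4.150 per gallon

Net carry = r + u − y = 0.0888 + 0.0263 − 0.0469 = 0.0682
F = S·e^((r+u−y)T) = 3.865 · e^(0.0682 × 381/365) = 3.865 · e^0.071190
= 3.865 × 1.073785 = £4.150 per gallon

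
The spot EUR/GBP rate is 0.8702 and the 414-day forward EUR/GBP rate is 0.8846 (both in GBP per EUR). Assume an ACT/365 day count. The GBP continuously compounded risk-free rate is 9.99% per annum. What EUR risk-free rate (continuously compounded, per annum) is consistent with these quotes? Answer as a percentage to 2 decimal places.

F = S·e^((r_GBP − r_EUR)T) ⇒ r_EUR = r_GBP − ln(F/S)/T
ln(0.8846/0.8702) = 0.016412; /(414/365) = 0.014470
r_EUR = 0.0999 − 0.014470 = 0.085430
r_EUR = 8.54%

8.54%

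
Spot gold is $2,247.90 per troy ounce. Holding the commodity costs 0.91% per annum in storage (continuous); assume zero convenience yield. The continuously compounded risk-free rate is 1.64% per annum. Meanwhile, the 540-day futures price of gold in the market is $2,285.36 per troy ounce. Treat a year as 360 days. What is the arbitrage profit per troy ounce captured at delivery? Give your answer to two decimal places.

$50.19 per troy ounce

Fair futures: F* = S·e^(carry·T), with carry = (r + u) = 0.0164 + 0.0091 = 0.0255
F* = 2247.90 · e^(0.0255 × 540/360) = 2247.90 · e^0.03825000 = 2247.90 × 1.03899095 = $2335.5478
Market $2285.36 < fair $2335.5478: forward underpriced → reverse cash-and-carry (short spot, go long the forward).
At maturity, profit = |F_mkt − F*| = |2285.36 − 2335.5478| = $50.19 per troy ounce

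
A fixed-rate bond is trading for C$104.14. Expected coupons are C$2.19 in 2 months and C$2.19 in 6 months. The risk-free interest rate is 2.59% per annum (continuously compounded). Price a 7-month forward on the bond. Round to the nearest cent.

PV(coupons) I = 2.19·e^(−0.0259·2/12) + 2.19·e^(−0.0259·6/12)
I = 2.1806 + 2.1618 = 4.3424
F = (S − I)·e^(rT) = (104.14 − 4.3424) · e^(0.0259·7/12)
= 99.7976 · e^0.015108 = 99.7976 × 1.015223 = C$101.32

C$101.32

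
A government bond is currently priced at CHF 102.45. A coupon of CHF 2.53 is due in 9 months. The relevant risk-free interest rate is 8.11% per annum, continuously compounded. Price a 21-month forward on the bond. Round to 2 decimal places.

CHF 115.33

PV(coupons) I = 2.53·e^(−0.0811·9/12)
I = 2.3807
F = (S − I)·e^(rT) = (102.45 − 2.3807) · e^(0.0811·21/12)
= 100.0693 · e^0.141925 = 100.0693 × 1.152490 = CHF 115.33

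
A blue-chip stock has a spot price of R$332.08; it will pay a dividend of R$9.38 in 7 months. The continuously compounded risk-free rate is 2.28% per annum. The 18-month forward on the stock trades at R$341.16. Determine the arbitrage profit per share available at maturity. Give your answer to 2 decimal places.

R$7.10 per share

PV(dividends) I = 9.38·e^(−0.0228·7/12) = 9.2561
Fair forward F* = (S − I)·e^(rT) = (332.08 − 9.2561)·e^0.034200 = 322.8239 × 1.034792 = 334.0556
Market R$341.16 > fair 334.0556: forward overpriced → cash-and-carry (borrow at r, buy the stock and collect the dividends, short the forward).
Profit at T = |F_mkt − F*| = |341.16 − 334.0556| = R$7.10 per share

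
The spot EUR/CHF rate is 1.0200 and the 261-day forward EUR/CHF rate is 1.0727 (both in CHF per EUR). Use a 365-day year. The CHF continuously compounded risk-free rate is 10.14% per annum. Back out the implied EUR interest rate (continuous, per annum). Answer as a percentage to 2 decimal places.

F = S·e^((r_CHF − r_EUR)T) ⇒ r_EUR = r_CHF − ln(F/S)/T
ln(1.0727/1.0200) = 0.050376; /(261/365) = 0.070449
r_EUR = 0.1014 − 0.070449 = 0.030951
r_EUR = 3.10%

3.10%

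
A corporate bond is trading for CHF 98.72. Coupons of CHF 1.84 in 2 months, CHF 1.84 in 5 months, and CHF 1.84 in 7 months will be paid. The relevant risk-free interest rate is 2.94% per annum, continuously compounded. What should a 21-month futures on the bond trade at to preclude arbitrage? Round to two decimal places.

CHF 98.19

PV(coupons) I = 1.84·e^(−0.0294·2/12) + 1.84·e^(−0.0294·5/12) + 1.84·e^(−0.0294·7/12)
I = 1.8310 + 1.8176 + 1.8087 = 5.4573
F = (S − I)·e^(rT) = (98.72 − 5.4573) · e^(0.0294·21/12)
= 93.2627 · e^0.051450 = 93.2627 × 1.052797 = CHF 98.19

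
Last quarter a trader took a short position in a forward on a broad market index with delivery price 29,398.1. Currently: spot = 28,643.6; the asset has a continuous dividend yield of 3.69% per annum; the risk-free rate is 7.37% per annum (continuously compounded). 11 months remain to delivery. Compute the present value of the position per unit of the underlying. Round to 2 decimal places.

-213.32

Current fair forward for the remaining 11 months: F = S·e^((r − q)·T), (r − q) = 0.0737 − 0.0369 = 0.0368
F = 28643.6 · e^(0.0368 × 11/12) = 28643.6 × 1.03430875 = 29626.3261
Value of long forward = (F − K)·e^(−rT) = (29626.3261 − 29398.1) · e^(−0.0737·11/12)
= 228.2261 × 0.93467320 = 213.32
Short position value = −(long value) = -213.32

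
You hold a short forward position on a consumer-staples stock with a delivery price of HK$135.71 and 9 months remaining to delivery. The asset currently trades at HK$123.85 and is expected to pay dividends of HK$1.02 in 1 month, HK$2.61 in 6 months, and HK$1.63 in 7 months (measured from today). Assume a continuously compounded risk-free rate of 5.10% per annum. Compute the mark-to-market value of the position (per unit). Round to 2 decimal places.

PV(remaining dividends) I = 1.02·e^(−0.0510·1/12) + 2.61·e^(−0.0510·6/12) + 1.63·e^(−0.0510·7/12) = 5.1422
Current forward F = (S − I)·e^(rT) = (123.85 − 5.1422)·e^(0.0510·9/12) = 118.7078 × 1.038991 = 123.3363
Value (long) = (F − K)·e^(−rT) = (123.3363 − 135.71) × 0.962472 = -11.9093
Short position value = −(long value) = HK$11.91

HK$11.91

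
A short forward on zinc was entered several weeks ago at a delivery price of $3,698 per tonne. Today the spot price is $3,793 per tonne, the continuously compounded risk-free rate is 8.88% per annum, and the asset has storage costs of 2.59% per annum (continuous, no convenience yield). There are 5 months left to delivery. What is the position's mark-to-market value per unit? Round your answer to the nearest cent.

-$270.48 per tonne

Current fair forward for the remaining 5 months: F = S·e^((r + u)·T), (r + u) = 0.0888 + 0.0259 = 0.1147
F = 3793 · e^(0.1147 × 5/12) = 3793 × 1.04895210 = 3978.6753
Value of long forward = (F − K)·e^(−rT) = (3978.6753 − 3698) · e^(−0.0888·5/12)
= 280.6753 × 0.96367614 = 270.48
Short position value = −(long value) = -$270.48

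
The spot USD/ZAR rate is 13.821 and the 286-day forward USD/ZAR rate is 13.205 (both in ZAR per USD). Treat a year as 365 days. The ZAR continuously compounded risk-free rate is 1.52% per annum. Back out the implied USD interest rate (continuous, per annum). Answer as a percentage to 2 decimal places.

7.34%

F = S·e^((r_ZAR − r_USD)T) ⇒ r_USD = r_ZAR − ln(F/S)/T
ln(13.205/13.821) = -0.045594; /(286/365) = -0.058188
r_USD = 0.0152 + 0.058188 = 0.073388
r_USD = 7.34%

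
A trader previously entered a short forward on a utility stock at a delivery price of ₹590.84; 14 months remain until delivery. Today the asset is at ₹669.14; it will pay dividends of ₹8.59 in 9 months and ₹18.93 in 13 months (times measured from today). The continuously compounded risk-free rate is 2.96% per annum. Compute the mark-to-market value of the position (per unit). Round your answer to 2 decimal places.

-₹71.62

PV(remaining dividends) I = 8.59·e^(−0.0296·9/12) + 18.93·e^(−0.0296·13/12) = 26.7340
Current forward F = (S − I)·e^(rT) = (669.14 − 26.7340)·e^(0.0296·14/12) = 642.4060 × 1.035137 = 664.9782
Value (long) = (F − K)·e^(−rT) = (664.9782 − 590.84) × 0.966056 = 71.6217
Short position value = −(long value) = -₹71.62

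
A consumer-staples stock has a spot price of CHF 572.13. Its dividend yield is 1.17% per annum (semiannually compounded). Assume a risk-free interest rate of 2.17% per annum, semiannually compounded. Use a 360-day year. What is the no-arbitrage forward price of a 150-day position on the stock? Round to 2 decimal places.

CHF 574.50

F = S · (1+r/2)^(2T) / (1+q/2)^(2T)
= 572.13 × 1.009034 / 1.004873 = 572.13 × 1.004141
F = CHF 574.50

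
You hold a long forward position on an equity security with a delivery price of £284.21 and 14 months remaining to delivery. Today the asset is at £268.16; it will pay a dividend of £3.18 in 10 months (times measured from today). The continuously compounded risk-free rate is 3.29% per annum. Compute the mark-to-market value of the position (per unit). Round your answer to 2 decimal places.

-£8.44

PV(remaining dividends) I = 3.18·e^(−0.0329·10/12) = 3.0940
Current forward F = (S − I)·e^(rT) = (268.16 − 3.0940)·e^(0.0329·14/12) = 265.0660 × 1.039129 = 275.4378
Value (long) = (F − K)·e^(−rT) = (275.4378 − 284.21) × 0.962344 = -8.4419
Value = -£8.44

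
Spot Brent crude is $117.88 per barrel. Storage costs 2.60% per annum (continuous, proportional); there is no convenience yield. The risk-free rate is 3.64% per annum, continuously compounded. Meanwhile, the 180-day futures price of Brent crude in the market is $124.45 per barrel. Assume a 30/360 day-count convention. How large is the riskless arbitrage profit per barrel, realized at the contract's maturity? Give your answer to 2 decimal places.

$2.83 per barrel

Fair futures: F* = S·e^(carry·T), with carry = (r + u) = 0.0364 + 0.0260 = 0.0624
F* = 117.88 · e^(0.0624 × 180/360) = 117.88 · e^0.031200 = 117.88 × 1.031692 = $121.6159
Market $124.45 > fair $121.6159: forward overpriced → cash-and-carry (buy spot, short the forward).
At maturity, profit = |F_mkt − F*| = |124.45 − 121.6159| = $2.83 per barrel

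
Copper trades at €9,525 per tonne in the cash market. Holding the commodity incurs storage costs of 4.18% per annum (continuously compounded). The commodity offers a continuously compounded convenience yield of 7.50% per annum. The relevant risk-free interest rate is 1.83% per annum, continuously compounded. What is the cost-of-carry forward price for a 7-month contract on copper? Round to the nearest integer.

€9,443 per tonne

Net carry = r + u − y = 0.0183 + 0.0418 − 0.0750 = -0.0149
F = S·e^((r+u−y)T) = 9525 · e^(-0.0149 × 7/12) = 9525 · e^-0.008692
= 9525 × 0.991346 = €9,443 per tonne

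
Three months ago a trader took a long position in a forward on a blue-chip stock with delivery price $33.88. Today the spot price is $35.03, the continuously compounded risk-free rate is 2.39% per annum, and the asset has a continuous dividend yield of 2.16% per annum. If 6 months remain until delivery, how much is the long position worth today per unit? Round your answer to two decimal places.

$1.18

Current fair forward for the remaining 6 months: F = S·e^((r − q)·T), (r − q) = 0.0239 − 0.0216 = 0.0023
F = 35.03 · e^(0.0023 × 6/12) = 35.03 × 1.001151 = 35.0703
Value of long forward = (F − K)·e^(−rT) = (35.0703 − 33.88) · e^(−0.0239·6/12)
= 1.1903 × 0.988121 = 1.18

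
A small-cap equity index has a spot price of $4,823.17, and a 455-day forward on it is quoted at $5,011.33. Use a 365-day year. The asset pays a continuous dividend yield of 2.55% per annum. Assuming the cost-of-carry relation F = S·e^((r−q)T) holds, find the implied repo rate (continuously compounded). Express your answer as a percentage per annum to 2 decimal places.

5.62%

From F = S·e^((r−q)T): (r − q) = ln(F/S)/T
ln(5011.33/4823.17) = ln(1.039012) = 0.038270
(r − q) = 0.038270 / (455/365) = 0.030700
r = ln(F/S)/T + q = 0.030700 + 0.0255 = 0.056200
r = 5.62%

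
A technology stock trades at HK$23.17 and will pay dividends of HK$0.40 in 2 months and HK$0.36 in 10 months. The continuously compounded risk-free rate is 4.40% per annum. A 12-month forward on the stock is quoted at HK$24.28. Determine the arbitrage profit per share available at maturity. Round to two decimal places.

PV(dividends) I = 0.40·e^(−0.0440·2/12) + 0.36·e^(−0.0440·10/12) = 0.7441
Fair forward F* = (S − I)·e^(rT) = (23.17 − 0.7441)·e^0.044000 = 22.4259 × 1.044982 = 23.4347
Market HK$24.28 > fair 23.4347: forward overpriced → cash-and-carry (borrow at r, buy the stock and collect the dividends, short the forward).
Profit at T = |F_mkt − F*| = |24.28 − 23.4347| = HK$0.85 per share

HK$0.85 per share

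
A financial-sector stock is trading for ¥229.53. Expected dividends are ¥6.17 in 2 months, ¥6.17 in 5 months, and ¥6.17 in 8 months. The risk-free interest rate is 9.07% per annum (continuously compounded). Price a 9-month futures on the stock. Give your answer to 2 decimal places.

PV(dividends) I = 6.17·e^(−0.0907·2/12) + 6.17·e^(−0.0907·5/12) + 6.17·e^(−0.0907·8/12)
I = 6.0774 + 5.9412 + 5.8080 = 17.8266
F = (S − I)·e^(rT) = (229.53 − 17.8266) · e^(0.0907·9/12)
= 211.7034 · e^0.068025 = 211.7034 × 1.070392 = ¥226.61

¥226.61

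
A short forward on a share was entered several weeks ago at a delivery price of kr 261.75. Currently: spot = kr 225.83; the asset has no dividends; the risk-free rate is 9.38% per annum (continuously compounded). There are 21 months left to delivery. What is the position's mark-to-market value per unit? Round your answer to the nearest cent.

Current fair forward for the remaining 21 months: F = S·e^(r·T), r = 0.0938
F = 225.83 · e^(0.0938 × 21/12) = 225.83 × 1.178391 = 266.1160
Value of long forward = (F − K)·e^(−rT) = (266.1160 − 261.75) · e^(−0.0938·21/12)
= 4.3660 × 0.848615 = 3.71
Short position value = −(long value) = -kr 3.71

-kr 3.71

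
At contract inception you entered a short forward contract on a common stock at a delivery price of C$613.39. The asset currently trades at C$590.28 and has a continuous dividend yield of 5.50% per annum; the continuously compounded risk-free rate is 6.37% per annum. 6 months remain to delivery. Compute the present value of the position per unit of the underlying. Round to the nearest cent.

C$19.89

Current fair forward for the remaining 6 months: F = S·e^((r − q)·T), (r − q) = 0.0637 − 0.0550 = 0.0087
F = 590.28 · e^(0.0087 × 6/12) = 590.28 × 1.004359 = 592.8530
Value of long forward = (F − K)·e^(−rT) = (592.8530 − 613.39) · e^(−0.0637·6/12)
= -20.5370 × 0.968652 = -19.89
Short position value = −(long value) = C$19.89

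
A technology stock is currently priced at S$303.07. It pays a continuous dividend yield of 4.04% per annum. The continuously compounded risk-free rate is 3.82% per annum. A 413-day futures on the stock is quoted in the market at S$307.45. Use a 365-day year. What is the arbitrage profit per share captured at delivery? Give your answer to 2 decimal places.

Fair futures: F* = S·e^(carry·T), with carry = (r − q) = 0.0382 − 0.0404 = -0.0022
F* = 303.07 · e^(-0.0022 × 413/365) = 303.07 · e^-0.002489 = 303.07 × 0.997514 = S$302.3166
Market S$307.45 > fair S$302.3166: forward overpriced → cash-and-carry (buy spot, short the forward).
At maturity, profit = |F_mkt − F*| = |307.45 − 302.3166| = S$5.13 per share

S$5.13 per share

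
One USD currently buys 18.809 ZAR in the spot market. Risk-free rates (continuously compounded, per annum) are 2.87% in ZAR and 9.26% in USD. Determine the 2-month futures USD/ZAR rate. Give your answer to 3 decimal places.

18.610

F = S·e^((r_ZAR − r_USD)T) = 18.809 · e^((0.0287 − 0.0926) × 2/12)
= 18.809 · e^-0.010650 = 18.809 × 0.989407
F = 18.610 ZAR per USD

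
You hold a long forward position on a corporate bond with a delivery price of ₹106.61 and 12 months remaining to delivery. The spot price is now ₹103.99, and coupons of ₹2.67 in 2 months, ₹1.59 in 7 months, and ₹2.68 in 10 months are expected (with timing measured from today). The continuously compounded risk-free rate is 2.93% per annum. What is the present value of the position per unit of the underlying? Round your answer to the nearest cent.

PV(remaining coupons) I = 2.67·e^(−0.0293·2/12) + 1.59·e^(−0.0293·7/12) + 2.68·e^(−0.0293·10/12) = 6.8354
Current forward F = (S − I)·e^(rT) = (103.99 − 6.8354)·e^(0.0293·12/12) = 97.1546 × 1.029733 = 100.0433
Value (long) = (F − K)·e^(−rT) = (100.0433 − 106.61) × 0.971125 = -6.3771
Value = -₹6.38

-₹6.38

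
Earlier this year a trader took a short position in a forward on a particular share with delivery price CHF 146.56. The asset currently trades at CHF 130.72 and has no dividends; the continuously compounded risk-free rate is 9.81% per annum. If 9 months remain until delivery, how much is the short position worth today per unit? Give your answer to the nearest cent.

Current fair forward for the remaining 9 months: F = S·e^(r·T), r = 0.0981
F = 130.72 · e^(0.0981 × 9/12) = 130.72 × 1.076349 = 140.7003
Value of long forward = (F − K)·e^(−rT) = (140.7003 − 146.56) · e^(−0.0981·9/12)
= -5.8597 × 0.929066 = -5.44
Short position value = −(long value) = CHF 5.44

CHF 5.44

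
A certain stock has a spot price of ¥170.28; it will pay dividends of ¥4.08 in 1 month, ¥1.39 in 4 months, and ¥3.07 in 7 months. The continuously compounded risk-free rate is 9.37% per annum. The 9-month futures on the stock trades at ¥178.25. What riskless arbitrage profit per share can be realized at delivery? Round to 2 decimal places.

PV(dividends) I = 4.08·e^(−0.0937·1/12) + 1.39·e^(−0.0937·4/12) + 3.07·e^(−0.0937·7/12) = 8.3022
Fair futures F* = (S − I)·e^(rT) = (170.28 − 8.3022)·e^0.070275 = 161.9778 × 1.072803 = 173.7703
Market ¥178.25 > fair 173.7703: forward overpriced → cash-and-carry (borrow at r, buy the stock and collect the dividends, short the forward).
Profit at T = |F_mkt − F*| = |178.25 − 173.7703| = ¥4.48 per share

¥4.48 per share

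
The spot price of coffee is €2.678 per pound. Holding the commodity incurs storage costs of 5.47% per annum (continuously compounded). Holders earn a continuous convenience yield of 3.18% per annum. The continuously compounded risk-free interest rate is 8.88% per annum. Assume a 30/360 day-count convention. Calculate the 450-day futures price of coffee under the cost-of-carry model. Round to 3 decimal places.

€3.079 per pound

Net carry = r + u − y = 0.0888 + 0.0547 − 0.0318 = 0.1117
F = S·e^((r+u−y)T) = 2.678 · e^(0.1117 × 450/360) = 2.678 · e^0.139625
= 2.678 × 1.149843 = €3.079 per pound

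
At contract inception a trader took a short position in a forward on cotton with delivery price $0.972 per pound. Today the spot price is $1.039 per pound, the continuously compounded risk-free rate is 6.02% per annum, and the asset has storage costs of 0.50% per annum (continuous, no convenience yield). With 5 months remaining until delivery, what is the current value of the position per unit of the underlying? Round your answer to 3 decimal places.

Current fair forward for the remaining 5 months: F = S·e^((r + u)·T), (r + u) = 0.0602 + 0.0050 = 0.0652
F = 1.039 · e^(0.0652 × 5/12) = 1.039 × 1.027539 = 1.0676
Value of long forward = (F − K)·e^(−rT) = (1.0676 − 0.972) · e^(−0.0602·5/12)
= 0.0956 × 0.975229 = 0.093
Short position value = −(long value) = -$0.093

-$0.093 per pound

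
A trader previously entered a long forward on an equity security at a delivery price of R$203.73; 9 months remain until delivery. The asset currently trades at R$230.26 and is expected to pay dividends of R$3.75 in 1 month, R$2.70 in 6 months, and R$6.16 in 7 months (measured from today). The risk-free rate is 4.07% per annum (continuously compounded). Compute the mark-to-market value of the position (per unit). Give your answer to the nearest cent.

R$20.26

PV(remaining dividends) I = 3.75·e^(−0.0407·1/12) + 2.70·e^(−0.0407·6/12) + 6.16·e^(−0.0407·7/12) = 12.3984
Current forward F = (S − I)·e^(rT) = (230.26 − 12.3984)·e^(0.0407·9/12) = 217.8616 × 1.030996 = 224.6144
Value (long) = (F − K)·e^(−rT) = (224.6144 − 203.73) × 0.969936 = 20.2565
Value = R$20.26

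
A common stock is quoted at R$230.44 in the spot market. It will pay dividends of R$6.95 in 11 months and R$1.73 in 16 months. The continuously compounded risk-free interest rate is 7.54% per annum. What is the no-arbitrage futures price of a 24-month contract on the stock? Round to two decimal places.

PV(dividends) I = 6.95·e^(−0.0754·11/12) + 1.73·e^(−0.0754·16/12)
I = 6.4859 + 1.5645 = 8.0504
F = (S − I)·e^(rT) = (230.44 − 8.0504) · e^(0.0754·24/12)
= 222.3896 · e^0.150800 = 222.3896 × 1.162764 = R$258.59

R$258.59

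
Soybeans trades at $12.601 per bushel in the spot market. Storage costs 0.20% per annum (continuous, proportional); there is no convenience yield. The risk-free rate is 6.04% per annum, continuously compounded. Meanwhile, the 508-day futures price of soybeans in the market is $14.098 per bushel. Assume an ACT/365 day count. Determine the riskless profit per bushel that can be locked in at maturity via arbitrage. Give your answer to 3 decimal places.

Fair futures: F* = S·e^(carry·T), with carry = (r + u) = 0.0604 + 0.0020 = 0.0624
F* = 12.601 · e^(0.0624 × 508/365) = 12.601 · e^0.086847 = 12.601 × 1.090730 = $13.7443
Market $14.098 > fair $13.7443: forward overpriced → cash-and-carry (buy spot, short the forward).
At maturity, profit = |F_mkt − F*| = |14.098 − 13.7443| = $0.354 per bushel

$0.354 per bushel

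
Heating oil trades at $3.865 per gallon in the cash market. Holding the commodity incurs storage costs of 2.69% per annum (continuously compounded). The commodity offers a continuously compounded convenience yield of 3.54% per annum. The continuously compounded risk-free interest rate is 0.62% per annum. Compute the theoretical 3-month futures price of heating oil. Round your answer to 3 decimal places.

Net carry = r + u − y = 0.0062 + 0.0269 − 0.0354 = -0.0023
F = S·e^((r+u−y)T) = 3.865 · e^(-0.0023 × 3/12) = 3.865 · e^-0.000575
= 3.865 × 0.999425 = $3.863 per gallon

$3.863 per gallon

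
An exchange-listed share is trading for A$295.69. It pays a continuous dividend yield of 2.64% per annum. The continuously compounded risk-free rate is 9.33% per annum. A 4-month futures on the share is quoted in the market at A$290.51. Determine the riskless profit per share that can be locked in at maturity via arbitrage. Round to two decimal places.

Fair futures: F* = S·e^(carry·T), with carry = (r − q) = 0.0933 − 0.0264 = 0.0669
F* = 295.69 · e^(0.0669 × 4/12) = 295.69 · e^0.022300 = 295.69 × 1.022551 = A$302.3581
Market A$290.51 < fair A$302.3581: forward underpriced → reverse cash-and-carry (short spot, go long the forward).
At maturity, profit = |F_mkt − F*| = |290.51 − 302.3581| = A$11.85 per share

A$11.85 per share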